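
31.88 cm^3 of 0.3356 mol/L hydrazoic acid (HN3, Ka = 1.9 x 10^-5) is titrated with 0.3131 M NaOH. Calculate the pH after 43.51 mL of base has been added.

12.59

n(acid) = 0.3356 x 0.03188 = 0.01070 mol; n(NaOH) added = 0.3131 x 0.04351 = 0.01362 mol.
Base is in excess by 0.01362 - 0.01070 = 0.002924 mol in a total volume of 0.07539 L.
[OH^-] = 0.002924/0.07539 = 0.03879 M, so pOH = 1.41 and pH = 14.00 - 1.41 = 12.59.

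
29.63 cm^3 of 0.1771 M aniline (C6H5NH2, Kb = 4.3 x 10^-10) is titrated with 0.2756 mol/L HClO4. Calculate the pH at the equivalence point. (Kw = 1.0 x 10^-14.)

n(C6H5NH2) = 0.1771 x 0.02963 = 0.005247 mol; V(HClO4) at equivalence = 0.005247/0.2756 = 0.01904 L.
At equivalence the base is fully converted to C6H5NH3+; total volume = 0.04867 L, so [C6H5NH3+] = 0.005247/0.04867 = 0.1078 M.
Ka(C6H5NH3+) = Kw/Kb = 1.0e-14 / 4.3 x 10^-10 = 2.33e-5.
[H^+] = sqrt(Ka x [C6H5NH3+]) = sqrt(2.33e-5 x 0.1078) = 0.00158 M.
pH = -log(0.00158) = 2.80.

2.80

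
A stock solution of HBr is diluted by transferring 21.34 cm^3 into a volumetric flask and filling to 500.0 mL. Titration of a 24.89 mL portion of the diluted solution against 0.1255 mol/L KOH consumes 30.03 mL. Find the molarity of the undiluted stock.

n(KOH) = 0.1255 x 0.03003 = 0.003769 mol.
n(HBr) in the aliquot = 0.003769 mol.
[diluted HBr] = 0.003769 / 0.02489 = 0.1514 M.
Dilution factor = 500.0/21.34 = 23.43, so [stock] = 0.1514 x 23.43 = 3.55 M.

3.55 M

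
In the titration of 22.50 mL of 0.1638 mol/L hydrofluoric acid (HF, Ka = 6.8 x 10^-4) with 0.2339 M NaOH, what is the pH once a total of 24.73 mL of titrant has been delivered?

12.65

n(acid) = 0.1638 x 0.02250 = 0.003686 mol; n(NaOH) added = 0.2339 x 0.02473 = 0.005784 mol.
Base is in excess by 0.005784 - 0.003686 = 0.002099 mol in a total volume of 0.04723 L.
[OH^-] = 0.002099/0.04723 = 0.04444 M, so pOH = 1.35 and pH = 14.00 - 1.35 = 12.65.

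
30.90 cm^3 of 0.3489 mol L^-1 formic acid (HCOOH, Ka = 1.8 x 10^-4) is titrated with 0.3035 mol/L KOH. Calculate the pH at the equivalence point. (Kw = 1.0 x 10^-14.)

8.48

n(HCOOH) = 0.3489 x 0.03090 = 0.01078 mol; V(KOH) at equivalence = 0.01078/0.3035 = 0.03552 L.
At equivalence all the acid is converted to HCOO-; total volume = 0.03090 + 0.03552 = 0.06642 L, so [HCOO-] = 0.01078/0.06642 = 0.1623 M.
Kb = Kw/Ka = 1.0e-14 / 1.8 x 10^-4 = 5.56e-11.
[OH^-] = sqrt(Kb x [HCOO-]) = sqrt(5.56e-11 x 0.1623) = 3.00e-6 M.
pOH = 5.52, so pH = 14.00 - 5.52 = 8.48.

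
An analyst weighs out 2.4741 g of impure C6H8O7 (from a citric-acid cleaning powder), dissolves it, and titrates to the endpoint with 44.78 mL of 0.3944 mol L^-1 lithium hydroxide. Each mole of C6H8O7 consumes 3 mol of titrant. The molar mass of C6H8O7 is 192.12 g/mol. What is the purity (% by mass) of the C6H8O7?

45.7%

n(LiOH) = 0.3944 x 0.04478 = 0.01766 mol.
n(C6H8O7) = 0.01766 / 3 = 0.005887 mol.
mass of C6H8O7 = 0.005887 x 192.12 = 1.131 g.
% purity = 1.131 / 2.4741 x 100 = 45.7%.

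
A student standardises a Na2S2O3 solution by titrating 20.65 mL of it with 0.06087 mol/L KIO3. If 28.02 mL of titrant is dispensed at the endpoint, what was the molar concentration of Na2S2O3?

n(KIO3) = 0.06087 x 0.02802 = 0.001706 mol.
From the balanced equation, 1 mol KIO3 reacts with 6 mol Na2S2O3, so n(Na2S2O3) = 0.001706 x 6/1 = 0.01023 mol.
[Na2S2O3] = 0.01023 / 0.02065 L = 0.496 M.

0.496 M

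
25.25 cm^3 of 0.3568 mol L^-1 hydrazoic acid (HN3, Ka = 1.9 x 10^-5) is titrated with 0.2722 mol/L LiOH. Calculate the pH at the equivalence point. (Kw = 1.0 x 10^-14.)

8.95

n(HN3) = 0.3568 x 0.02525 = 0.009009 mol; V(LiOH) at equivalence = 0.009009/0.2722 = 0.03310 L.
At equivalence all the acid is converted to N3-; total volume = 0.02525 + 0.03310 = 0.05835 L, so [N3-] = 0.009009/0.05835 = 0.1544 M.
Kb = Kw/Ka = 1.0e-14 / 1.9 x 10^-5 = 5.26e-10.
[OH^-] = sqrt(Kb x [N3-]) = sqrt(5.26e-10 x 0.1544) = 9.01e-6 M.
pOH = 5.05, so pH = 14.00 - 5.05 = 8.95.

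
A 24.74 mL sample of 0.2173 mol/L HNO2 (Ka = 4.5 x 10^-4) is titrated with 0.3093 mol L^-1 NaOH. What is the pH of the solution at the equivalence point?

8.23

n(HNO2) = 0.2173 x 0.02474 = 0.005376 mol; V(NaOH) at equivalence = 0.005376/0.3093 = 0.01738 L.
At equivalence all the acid is converted to NO2-; total volume = 0.02474 + 0.01738 = 0.04212 L, so [NO2-] = 0.005376/0.04212 = 0.1276 M.
Kb = Kw/Ka = 1.0e-14 / 4.5 x 10^-4 = 2.22e-11.
[OH^-] = sqrt(Kb x [NO2-]) = sqrt(2.22e-11 x 0.1276) = 1.68e-6 M.
pOH = 5.77, so pH = 14.00 - 5.77 = 8.23.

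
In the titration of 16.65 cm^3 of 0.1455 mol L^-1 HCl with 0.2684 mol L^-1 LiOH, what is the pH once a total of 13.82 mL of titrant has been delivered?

n(acid) = 0.1455 x 0.01665 = 0.002423 mol; n(LiOH) added = 0.2684 x 0.01382 = 0.003709 mol.
Base is in excess by 0.003709 - 0.002423 = 0.001287 mol in a total volume of 0.03047 L.
[OH^-] = 0.001287/0.03047 = 0.04223 M, so pOH = 1.37 and pH = 14.00 - 1.37 = 12.63.

12.63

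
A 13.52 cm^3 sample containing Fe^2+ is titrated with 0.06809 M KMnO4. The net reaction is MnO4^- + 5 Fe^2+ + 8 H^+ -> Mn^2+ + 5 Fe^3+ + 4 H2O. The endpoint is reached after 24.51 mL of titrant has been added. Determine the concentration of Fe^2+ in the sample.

n(KMnO4) = 0.06809 x 0.02451 = 0.001669 mol.
From the balanced equation, 1 mol KMnO4 reacts with 5 mol Fe^2+, so n(Fe^2+) = 0.001669 x 5/1 = 0.008344 mol.
[Fe^2+] = 0.008344 / 0.01352 L = 0.617 M.

0.617 M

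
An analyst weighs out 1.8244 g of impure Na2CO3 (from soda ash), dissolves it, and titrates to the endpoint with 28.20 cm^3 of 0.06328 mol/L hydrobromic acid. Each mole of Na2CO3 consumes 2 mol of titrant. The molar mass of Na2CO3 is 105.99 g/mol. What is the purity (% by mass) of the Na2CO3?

5.18%

n(HBr) = 0.06328 x 0.02820 = 0.001784 mol.
n(Na2CO3) = 0.001784 / 2 = 0.0008922 mol.
mass of Na2CO3 = 0.0008922 x 105.99 = 0.09457 g.
% purity = 0.09457 / 1.8244 x 100 = 5.18%.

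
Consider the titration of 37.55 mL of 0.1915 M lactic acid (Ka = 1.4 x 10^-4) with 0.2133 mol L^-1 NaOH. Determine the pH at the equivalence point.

8.43

n(HC3H5O3) = 0.1915 x 0.03755 = 0.007191 mol; V(NaOH) at equivalence = 0.007191/0.2133 = 0.03371 L.
At equivalence all the acid is converted to C3H5O3-; total volume = 0.03755 + 0.03371 = 0.07126 L, so [C3H5O3-] = 0.007191/0.07126 = 0.1009 M.
Kb = Kw/Ka = 1.0e-14 / 1.4 x 10^-4 = 7.14e-11.
[OH^-] = sqrt(Kb x [C3H5O3-]) = sqrt(7.14e-11 x 0.1009) = 2.68e-6 M.
pOH = 5.57, so pH = 14.00 - 5.57 = 8.43.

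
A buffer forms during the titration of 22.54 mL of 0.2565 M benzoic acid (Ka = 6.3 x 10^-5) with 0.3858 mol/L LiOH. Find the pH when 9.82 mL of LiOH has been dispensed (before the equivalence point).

Initial n(C6H5COOH) = 0.2565 x 0.02254 = 0.005782 mol.
n(LiOH) added = 0.3858 x 0.009820 = 0.003789 mol, converting that many moles of C6H5COOH to C6H5COO-.
Remaining n(C6H5COOH) = 0.001993 mol; n(C6H5COO-) = 0.003789 mol.
By Henderson-Hasselbalch, pH = pKa + log([A^-]/[HA]) = 4.20 + log(0.003789/0.001993) = 4.20 + (+0.28) = 4.48.

4.48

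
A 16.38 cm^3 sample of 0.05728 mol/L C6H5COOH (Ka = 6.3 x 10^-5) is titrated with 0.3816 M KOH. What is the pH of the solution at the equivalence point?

n(C6H5COOH) = 0.05728 x 0.01638 = 0.0009382 mol; V(KOH) at equivalence = 0.0009382/0.3816 = 0.002459 L.
At equivalence all the acid is converted to C6H5COO-; total volume = 0.01638 + 0.002459 = 0.01884 L, so [C6H5COO-] = 0.0009382/0.01884 = 0.04980 M.
Kb = Kw/Ka = 1.0e-14 / 6.3 x 10^-5 = 1.59e-10.
[OH^-] = sqrt(Kb x [C6H5COO-]) = sqrt(1.59e-10 x 0.04980) = 2.81e-6 M.
pOH = 5.55, so pH = 14.00 - 5.55 = 8.45.

8.45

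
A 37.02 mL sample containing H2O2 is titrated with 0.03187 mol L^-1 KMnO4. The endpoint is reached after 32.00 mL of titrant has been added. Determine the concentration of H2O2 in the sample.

n(KMnO4) = 0.03187 x 0.03200 = 0.001020 mol.
From the balanced equation, 2 mol KMnO4 reacts with 5 mol H2O2, so n(H2O2) = 0.001020 x 5/2 = 0.002550 mol.
[H2O2] = 0.002550 / 0.03702 L = 0.0689 M.

0.0689 M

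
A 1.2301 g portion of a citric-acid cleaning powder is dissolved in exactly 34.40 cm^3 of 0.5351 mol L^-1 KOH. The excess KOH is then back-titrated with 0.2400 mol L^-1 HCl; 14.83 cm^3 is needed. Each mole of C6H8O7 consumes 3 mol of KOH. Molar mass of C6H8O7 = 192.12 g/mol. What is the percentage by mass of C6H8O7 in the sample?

77.3%

Total n(KOH) added = 0.5351 x 0.03440 = 0.01841 mol.
n(HCl) used = 0.2400 x 0.01483 = 0.003559 mol, which equals the excess n(KOH).
So n(KOH) consumed by the sample = 0.01841 - 0.003559 = 0.01485 mol.
n(C6H8O7) = 0.01485 / 3 = 0.004949 mol.
mass C6H8O7 = 0.004949 x 192.12 = 0.9509 g, so %C6H8O7 = 0.9509/1.2301 x 100 = 77.3%.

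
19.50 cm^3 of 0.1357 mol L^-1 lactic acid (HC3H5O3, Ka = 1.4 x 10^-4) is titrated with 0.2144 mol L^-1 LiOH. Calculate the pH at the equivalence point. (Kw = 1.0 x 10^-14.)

n(HC3H5O3) = 0.1357 x 0.01950 = 0.002646 mol; V(LiOH) at equivalence = 0.002646/0.2144 = 0.01234 L.
At equivalence all the acid is converted to C3H5O3-; total volume = 0.01950 + 0.01234 = 0.03184 L, so [C3H5O3-] = 0.002646/0.03184 = 0.08310 M.
Kb = Kw/Ka = 1.0e-14 / 1.4 x 10^-4 = 7.14e-11.
[OH^-] = sqrt(Kb x [C3H5O3-]) = sqrt(7.14e-11 x 0.08310) = 2.44e-6 M.
pOH = 5.61, so pH = 14.00 - 5.61 = 8.39.

8.39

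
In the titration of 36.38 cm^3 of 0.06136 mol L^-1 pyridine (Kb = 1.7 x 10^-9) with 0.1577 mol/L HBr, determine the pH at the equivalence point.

n(C5H5N) = 0.06136 x 0.03638 = 0.002232 mol; V(HBr) at equivalence = 0.002232/0.1577 = 0.01416 L.
At equivalence the base is fully converted to C5H5NH+; total volume = 0.05054 L, so [C5H5NH+] = 0.002232/0.05054 = 0.04417 M.
Ka(C5H5NH+) = Kw/Kb = 1.0e-14 / 1.7 x 10^-9 = 5.88e-6.
[H^+] = sqrt(Ka x [C5H5NH+]) = sqrt(5.88e-6 x 0.04417) = 0.000510 M.
pH = -log(0.000510) = 3.29.

3.29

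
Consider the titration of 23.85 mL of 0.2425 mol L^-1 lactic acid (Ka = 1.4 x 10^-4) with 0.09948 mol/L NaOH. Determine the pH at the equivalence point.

8.35

n(HC3H5O3) = 0.2425 x 0.02385 = 0.005784 mol; V(NaOH) at equivalence = 0.005784/0.09948 = 0.05814 L.
At equivalence all the acid is converted to C3H5O3-; total volume = 0.02385 + 0.05814 = 0.08199 L, so [C3H5O3-] = 0.005784/0.08199 = 0.07054 M.
Kb = Kw/Ka = 1.0e-14 / 1.4 x 10^-4 = 7.14e-11.
[OH^-] = sqrt(Kb x [C3H5O3-]) = sqrt(7.14e-11 x 0.07054) = 2.24e-6 M.
pOH = 5.65, so pH = 14.00 - 5.65 = 8.35.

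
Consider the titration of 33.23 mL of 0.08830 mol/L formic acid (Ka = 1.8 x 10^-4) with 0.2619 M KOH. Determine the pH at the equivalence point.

n(HCOOH) = 0.08830 x 0.03323 = 0.002934 mol; V(KOH) at equivalence = 0.002934/0.2619 = 0.01120 L.
At equivalence all the acid is converted to HCOO-; total volume = 0.03323 + 0.01120 = 0.04443 L, so [HCOO-] = 0.002934/0.04443 = 0.06604 M.
Kb = Kw/Ka = 1.0e-14 / 1.8 x 10^-4 = 5.56e-11.
[OH^-] = sqrt(Kb x [HCOO-]) = sqrt(5.56e-11 x 0.06604) = 1.92e-6 M.
pOH = 5.72, so pH = 14.00 - 5.72 = 8.28.

8.28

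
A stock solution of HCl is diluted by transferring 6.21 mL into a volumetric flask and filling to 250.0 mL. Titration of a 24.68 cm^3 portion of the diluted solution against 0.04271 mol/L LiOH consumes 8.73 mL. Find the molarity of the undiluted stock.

n(LiOH) = 0.04271 x 0.008730 = 0.0003729 mol.
n(HCl) in the aliquot = 0.0003729 mol.
[diluted HCl] = 0.0003729 / 0.02468 = 0.01511 M.
Dilution factor = 250.0/6.210 = 40.26, so [stock] = 0.01511 x 40.26 = 0.608 M.

0.608 M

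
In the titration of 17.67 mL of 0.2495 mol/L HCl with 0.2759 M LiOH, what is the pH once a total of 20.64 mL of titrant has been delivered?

12.53

n(acid) = 0.2495 x 0.01767 = 0.004409 mol; n(LiOH) added = 0.2759 x 0.02064 = 0.005695 mol.
Base is in excess by 0.005695 - 0.004409 = 0.001286 mol in a total volume of 0.03831 L.
[OH^-] = 0.001286/0.03831 = 0.03357 M, so pOH = 1.47 and pH = 14.00 - 1.47 = 12.53.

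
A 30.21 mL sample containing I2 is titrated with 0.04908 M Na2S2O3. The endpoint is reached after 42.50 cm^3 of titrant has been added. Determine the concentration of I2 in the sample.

n(Na2S2O3) = 0.04908 x 0.04250 = 0.002086 mol.
From the balanced equation, 2 mol Na2S2O3 reacts with 1 mol I2, so n(I2) = 0.002086 x 1/2 = 0.001043 mol.
[I2] = 0.001043 / 0.03021 L = 0.0345 M.

0.0345 M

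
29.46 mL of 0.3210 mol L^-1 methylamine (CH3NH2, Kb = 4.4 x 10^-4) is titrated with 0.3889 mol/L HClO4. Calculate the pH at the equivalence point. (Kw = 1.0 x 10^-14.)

n(CH3NH2) = 0.3210 x 0.02946 = 0.009457 mol; V(HClO4) at equivalence = 0.009457/0.3889 = 0.02432 L.
At equivalence the base is fully converted to CH3NH3+; total volume = 0.05378 L, so [CH3NH3+] = 0.009457/0.05378 = 0.1759 M.
Ka(CH3NH3+) = Kw/Kb = 1.0e-14 / 4.4 x 10^-4 = 2.27e-11.
[H^+] = sqrt(Ka x [CH3NH3+]) = sqrt(2.27e-11 x 0.1759) = 2.00e-6 M.
pH = -log(2.00e-6) = 5.70.

5.70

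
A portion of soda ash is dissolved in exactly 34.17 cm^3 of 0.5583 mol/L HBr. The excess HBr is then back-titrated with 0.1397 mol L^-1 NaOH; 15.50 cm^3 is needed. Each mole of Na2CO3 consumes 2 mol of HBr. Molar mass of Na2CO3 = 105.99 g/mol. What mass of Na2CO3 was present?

0.896 g

Total n(HBr) added = 0.5583 x 0.03417 = 0.01908 mol.
n(NaOH) used = 0.1397 x 0.01550 = 0.002165 mol, which equals the excess n(HBr).
So n(HBr) consumed by the sample = 0.01908 - 0.002165 = 0.01691 mol.
n(Na2CO3) = 0.01691 / 2 = 0.008456 mol.
mass = 0.008456 mol x 105.99 g/mol = 0.896 g.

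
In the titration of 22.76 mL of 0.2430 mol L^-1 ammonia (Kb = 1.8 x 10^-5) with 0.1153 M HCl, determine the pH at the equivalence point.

5.18

n(NH3) = 0.2430 x 0.02276 = 0.005531 mol; V(HCl) at equivalence = 0.005531/0.1153 = 0.04797 L.
At equivalence the base is fully converted to NH4+; total volume = 0.07073 L, so [NH4+] = 0.005531/0.07073 = 0.07820 M.
Ka(NH4+) = Kw/Kb = 1.0e-14 / 1.8 x 10^-5 = 5.56e-10.
[H^+] = sqrt(Ka x [NH4+]) = sqrt(5.56e-10 x 0.07820) = 6.59e-6 M.
pH = -log(6.59e-6) = 5.18.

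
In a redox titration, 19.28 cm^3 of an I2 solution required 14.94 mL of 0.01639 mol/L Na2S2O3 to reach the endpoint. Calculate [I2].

0.00635 M

n(Na2S2O3) = 0.01639 x 0.01494 = 0.0002449 mol.
From the balanced equation, 2 mol Na2S2O3 reacts with 1 mol I2, so n(I2) = 0.0002449 x 1/2 = 0.0001224 mol.
[I2] = 0.0001224 / 0.01928 L = 0.00635 M.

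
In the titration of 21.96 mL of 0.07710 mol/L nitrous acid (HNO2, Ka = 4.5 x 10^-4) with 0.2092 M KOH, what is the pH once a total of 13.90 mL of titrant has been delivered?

n(acid) = 0.07710 x 0.02196 = 0.001693 mol; n(KOH) added = 0.2092 x 0.01390 = 0.002908 mol.
Base is in excess by 0.002908 - 0.001693 = 0.001215 mol in a total volume of 0.03586 L.
[OH^-] = 0.001215/0.03586 = 0.03388 M, so pOH = 1.47 and pH = 14.00 - 1.47 = 12.53.

12.53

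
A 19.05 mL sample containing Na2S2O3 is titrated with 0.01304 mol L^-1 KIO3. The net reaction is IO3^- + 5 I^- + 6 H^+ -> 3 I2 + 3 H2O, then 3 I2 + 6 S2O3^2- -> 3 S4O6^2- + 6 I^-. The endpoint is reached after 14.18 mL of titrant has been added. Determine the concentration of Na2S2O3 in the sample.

0.0582 M

n(KIO3) = 0.01304 x 0.01418 = 0.0001849 mol.
From the balanced equation, 1 mol KIO3 reacts with 6 mol Na2S2O3, so n(Na2S2O3) = 0.0001849 x 6/1 = 0.001109 mol.
[Na2S2O3] = 0.001109 / 0.01905 L = 0.0582 M.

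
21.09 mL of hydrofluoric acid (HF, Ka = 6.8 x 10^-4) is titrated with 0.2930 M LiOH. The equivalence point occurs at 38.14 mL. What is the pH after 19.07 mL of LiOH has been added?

3.17

19.07 mL is exactly half the equivalence volume (38.14/2), i.e. the half-equivalence point.
There, n(HA) = n(A^-), so pH = pKa = -log(6.8 x 10^-4) = 3.17.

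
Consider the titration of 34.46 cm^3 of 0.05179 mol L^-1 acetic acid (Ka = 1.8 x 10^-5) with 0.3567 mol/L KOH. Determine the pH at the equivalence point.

8.70

n(CH3COOH) = 0.05179 x 0.03446 = 0.001785 mol; V(KOH) at equivalence = 0.001785/0.3567 = 0.005003 L.
At equivalence all the acid is converted to CH3COO-; total volume = 0.03446 + 0.005003 = 0.03946 L, so [CH3COO-] = 0.001785/0.03946 = 0.04522 M.
Kb = Kw/Ka = 1.0e-14 / 1.8 x 10^-5 = 5.56e-10.
[OH^-] = sqrt(Kb x [CH3COO-]) = sqrt(5.56e-10 x 0.04522) = 5.01e-6 M.
pOH = 5.30, so pH = 14.00 - 5.30 = 8.70.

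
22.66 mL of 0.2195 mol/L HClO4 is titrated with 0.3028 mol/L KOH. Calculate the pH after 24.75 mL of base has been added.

12.73

n(acid) = 0.2195 x 0.02266 = 0.004974 mol; n(KOH) added = 0.3028 x 0.02475 = 0.007494 mol.
Base is in excess by 0.007494 - 0.004974 = 0.002520 mol in a total volume of 0.04741 L.
[OH^-] = 0.002520/0.04741 = 0.05316 M, so pOH = 1.27 and pH = 14.00 - 1.27 = 12.73.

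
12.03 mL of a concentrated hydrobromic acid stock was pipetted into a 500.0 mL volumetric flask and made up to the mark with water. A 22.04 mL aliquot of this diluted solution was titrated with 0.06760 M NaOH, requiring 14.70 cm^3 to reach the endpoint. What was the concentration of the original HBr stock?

n(NaOH) = 0.06760 x 0.01470 = 0.0009937 mol.
n(HBr) in the aliquot = 0.0009937 mol.
[diluted HBr] = 0.0009937 / 0.02204 = 0.04509 M.
Dilution factor = 500.0/12.03 = 41.56, so [stock] = 0.04509 x 41.56 = 1.87 M.

1.87 M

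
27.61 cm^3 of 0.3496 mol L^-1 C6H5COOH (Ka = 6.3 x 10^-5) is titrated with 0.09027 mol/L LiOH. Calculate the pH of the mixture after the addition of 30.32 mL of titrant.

Initial n(C6H5COOH) = 0.3496 x 0.02761 = 0.009652 mol.
n(LiOH) added = 0.09027 x 0.03032 = 0.002737 mol, converting that many moles of C6H5COOH to C6H5COO-.
Remaining n(C6H5COOH) = 0.006915 mol; n(C6H5COO-) = 0.002737 mol.
By Henderson-Hasselbalch, pH = pKa + log([A^-]/[HA]) = 4.20 + log(0.002737/0.006915) = 4.20 + (-0.40) = 3.80.

3.80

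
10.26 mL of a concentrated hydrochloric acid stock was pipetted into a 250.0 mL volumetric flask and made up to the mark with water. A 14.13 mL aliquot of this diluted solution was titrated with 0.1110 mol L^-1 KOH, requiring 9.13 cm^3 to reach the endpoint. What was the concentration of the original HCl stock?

1.75 M

n(KOH) = 0.1110 x 0.009130 = 0.001013 mol.
n(HCl) in the aliquot = 0.001013 mol.
[diluted HCl] = 0.001013 / 0.01413 = 0.07172 M.
Dilution factor = 250.0/10.26 = 24.37, so [stock] = 0.07172 x 24.37 = 1.75 M.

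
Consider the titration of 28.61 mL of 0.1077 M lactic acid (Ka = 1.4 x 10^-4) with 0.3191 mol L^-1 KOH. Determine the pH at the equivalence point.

8.38

n(HC3H5O3) = 0.1077 x 0.02861 = 0.003081 mol; V(KOH) at equivalence = 0.003081/0.3191 = 0.009656 L.
At equivalence all the acid is converted to C3H5O3-; total volume = 0.02861 + 0.009656 = 0.03827 L, so [C3H5O3-] = 0.003081/0.03827 = 0.08052 M.
Kb = Kw/Ka = 1.0e-14 / 1.4 x 10^-4 = 7.14e-11.
[OH^-] = sqrt(Kb x [C3H5O3-]) = sqrt(7.14e-11 x 0.08052) = 2.40e-6 M.
pOH = 5.62, so pH = 14.00 - 5.62 = 8.38.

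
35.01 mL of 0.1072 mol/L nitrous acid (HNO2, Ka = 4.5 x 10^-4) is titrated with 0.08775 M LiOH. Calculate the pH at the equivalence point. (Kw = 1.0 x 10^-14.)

8.02

n(HNO2) = 0.1072 x 0.03501 = 0.003753 mol; V(LiOH) at equivalence = 0.003753/0.08775 = 0.04277 L.
At equivalence all the acid is converted to NO2-; total volume = 0.03501 + 0.04277 = 0.07778 L, so [NO2-] = 0.003753/0.07778 = 0.04825 M.
Kb = Kw/Ka = 1.0e-14 / 4.5 x 10^-4 = 2.22e-11.
[OH^-] = sqrt(Kb x [NO2-]) = sqrt(2.22e-11 x 0.04825) = 1.04e-6 M.
pOH = 5.98, so pH = 14.00 - 5.98 = 8.02.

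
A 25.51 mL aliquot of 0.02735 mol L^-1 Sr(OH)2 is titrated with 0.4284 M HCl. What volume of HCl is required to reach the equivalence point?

3.26 mL

n(Sr(OH)2) = 0.02735 mol/L x 0.02551 L = 0.0006977 mol.
The neutralisation is 1 Sr(OH)2 : 2 HCl, so n(HCl) = 0.0006977 x 2/1 = 0.001395 mol.
V(HCl) = 0.001395 / 0.4284 = 0.003257 L = 3.26 mL.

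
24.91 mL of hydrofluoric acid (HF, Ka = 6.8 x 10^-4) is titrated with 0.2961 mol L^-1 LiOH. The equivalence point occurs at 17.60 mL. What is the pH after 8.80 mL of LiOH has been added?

8.80 mL is exactly half the equivalence volume (17.60/2), i.e. the half-equivalence point.
There, n(HA) = n(A^-), so pH = pKa = -log(6.8 x 10^-4) = 3.17.

3.17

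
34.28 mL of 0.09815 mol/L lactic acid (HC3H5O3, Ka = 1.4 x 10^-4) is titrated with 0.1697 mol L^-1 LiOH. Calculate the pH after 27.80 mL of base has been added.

n(acid) = 0.09815 x 0.03428 = 0.003365 mol; n(LiOH) added = 0.1697 x 0.02780 = 0.004718 mol.
Base is in excess by 0.004718 - 0.003365 = 0.001353 mol in a total volume of 0.06208 L.
[OH^-] = 0.001353/0.06208 = 0.02180 M, so pOH = 1.66 and pH = 14.00 - 1.66 = 12.34.

12.34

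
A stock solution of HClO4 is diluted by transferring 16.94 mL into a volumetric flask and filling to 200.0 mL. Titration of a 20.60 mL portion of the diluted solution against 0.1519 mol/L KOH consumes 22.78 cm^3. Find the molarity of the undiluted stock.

n(KOH) = 0.1519 x 0.02278 = 0.003460 mol.
n(HClO4) in the aliquot = 0.003460 mol.
[diluted HClO4] = 0.003460 / 0.02060 = 0.1680 M.
Dilution factor = 200.0/16.94 = 11.81, so [stock] = 0.1680 x 11.81 = 1.98 M.

1.98 M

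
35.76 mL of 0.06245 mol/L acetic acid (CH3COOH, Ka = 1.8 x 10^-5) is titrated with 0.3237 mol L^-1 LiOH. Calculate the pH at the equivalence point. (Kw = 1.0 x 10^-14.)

n(CH3COOH) = 0.06245 x 0.03576 = 0.002233 mol; V(LiOH) at equivalence = 0.002233/0.3237 = 0.006899 L.
At equivalence all the acid is converted to CH3COO-; total volume = 0.03576 + 0.006899 = 0.04266 L, so [CH3COO-] = 0.002233/0.04266 = 0.05235 M.
Kb = Kw/Ka = 1.0e-14 / 1.8 x 10^-5 = 5.56e-10.
[OH^-] = sqrt(Kb x [CH3COO-]) = sqrt(5.56e-10 x 0.05235) = 5.39e-6 M.
pOH = 5.27, so pH = 14.00 - 5.27 = 8.73.

8.73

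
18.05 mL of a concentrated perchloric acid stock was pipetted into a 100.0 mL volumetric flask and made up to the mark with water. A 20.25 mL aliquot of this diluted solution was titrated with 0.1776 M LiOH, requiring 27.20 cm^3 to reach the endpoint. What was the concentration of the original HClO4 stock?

n(LiOH) = 0.1776 x 0.02720 = 0.004831 mol.
n(HClO4) in the aliquot = 0.004831 mol.
[diluted HClO4] = 0.004831 / 0.02025 = 0.2386 M.
Dilution factor = 100.0/18.05 = 5.540, so [stock] = 0.2386 x 5.540 = 1.32 M.

1.32 M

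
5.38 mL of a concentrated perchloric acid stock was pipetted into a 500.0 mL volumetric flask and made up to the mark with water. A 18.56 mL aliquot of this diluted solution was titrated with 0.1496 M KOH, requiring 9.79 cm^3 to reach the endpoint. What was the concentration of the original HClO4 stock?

n(KOH) = 0.1496 x 0.009790 = 0.001465 mol.
n(HClO4) in the aliquot = 0.001465 mol.
[diluted HClO4] = 0.001465 / 0.01856 = 0.07891 M.
Dilution factor = 500.0/5.380 = 92.94, so [stock] = 0.07891 x 92.94 = 7.33 M.

7.33 M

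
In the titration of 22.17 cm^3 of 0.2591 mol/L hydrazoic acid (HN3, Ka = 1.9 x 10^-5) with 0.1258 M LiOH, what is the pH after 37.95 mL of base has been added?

Initial n(HN3) = 0.2591 x 0.02217 = 0.005744 mol.
n(LiOH) added = 0.1258 x 0.03795 = 0.004774 mol, converting that many moles of HN3 to N3-.
Remaining n(HN3) = 0.0009701 mol; n(N3-) = 0.004774 mol.
By Henderson-Hasselbalch, pH = pKa + log([A^-]/[HA]) = 4.72 + log(0.004774/0.0009701) = 4.72 + (+0.69) = 5.41.

5.41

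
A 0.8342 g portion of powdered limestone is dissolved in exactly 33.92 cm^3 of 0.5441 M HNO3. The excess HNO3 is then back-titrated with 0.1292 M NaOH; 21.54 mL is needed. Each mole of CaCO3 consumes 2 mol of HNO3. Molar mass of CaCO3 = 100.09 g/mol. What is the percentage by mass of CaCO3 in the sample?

Total n(HNO3) added = 0.5441 x 0.03392 = 0.01846 mol.
n(NaOH) used = 0.1292 x 0.02154 = 0.002783 mol, which equals the excess n(HNO3).
So n(HNO3) consumed by the sample = 0.01846 - 0.002783 = 0.01567 mol.
n(CaCO3) = 0.01567 / 2 = 0.007836 mol.
mass CaCO3 = 0.007836 x 100.09 = 0.7844 g, so %CaCO3 = 0.7844/0.8342 x 100 = 94.0%.

94.0%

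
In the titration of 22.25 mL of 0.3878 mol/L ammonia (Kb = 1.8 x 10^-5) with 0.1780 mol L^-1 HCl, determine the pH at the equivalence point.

n(NH3) = 0.3878 x 0.02225 = 0.008629 mol; V(HCl) at equivalence = 0.008629/0.1780 = 0.04847 L.
At equivalence the base is fully converted to NH4+; total volume = 0.07072 L, so [NH4+] = 0.008629/0.07072 = 0.1220 M.
Ka(NH4+) = Kw/Kb = 1.0e-14 / 1.8 x 10^-5 = 5.56e-10.
[H^+] = sqrt(Ka x [NH4+]) = sqrt(5.56e-10 x 0.1220) = 8.23e-6 M.
pH = -log(8.23e-6) = 5.08.

5.08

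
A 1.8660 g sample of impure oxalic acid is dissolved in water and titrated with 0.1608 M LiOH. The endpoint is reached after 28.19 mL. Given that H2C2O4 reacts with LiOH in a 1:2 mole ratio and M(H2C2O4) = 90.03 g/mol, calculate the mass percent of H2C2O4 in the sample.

n(LiOH) = 0.1608 x 0.02819 = 0.004533 mol.
n(H2C2O4) = 0.004533 / 2 = 0.002266 mol.
mass of H2C2O4 = 0.002266 x 90.03 = 0.2041 g.
% purity = 0.2041 / 1.8660 x 100 = 10.9%.

10.9%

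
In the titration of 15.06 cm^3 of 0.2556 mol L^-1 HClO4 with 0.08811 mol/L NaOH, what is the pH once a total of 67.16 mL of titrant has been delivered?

12.40

n(acid) = 0.2556 x 0.01506 = 0.003849 mol; n(NaOH) added = 0.08811 x 0.06716 = 0.005917 mol.
Base is in excess by 0.005917 - 0.003849 = 0.002068 mol in a total volume of 0.08222 L.
[OH^-] = 0.002068/0.08222 = 0.02515 M, so pOH = 1.60 and pH = 14.00 - 1.60 = 12.40.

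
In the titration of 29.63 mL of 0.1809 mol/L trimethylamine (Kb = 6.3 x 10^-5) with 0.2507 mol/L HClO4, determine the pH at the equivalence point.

5.39

n((CH3)3N) = 0.1809 x 0.02963 = 0.005360 mol; V(HClO4) at equivalence = 0.005360/0.2507 = 0.02138 L.
At equivalence the base is fully converted to (CH3)3NH+; total volume = 0.05101 L, so [(CH3)3NH+] = 0.005360/0.05101 = 0.1051 M.
Ka((CH3)3NH+) = Kw/Kb = 1.0e-14 / 6.3 x 10^-5 = 1.59e-10.
[H^+] = sqrt(Ka x [(CH3)3NH+]) = sqrt(1.59e-10 x 0.1051) = 4.08e-6 M.
pH = -log(4.08e-6) = 5.39.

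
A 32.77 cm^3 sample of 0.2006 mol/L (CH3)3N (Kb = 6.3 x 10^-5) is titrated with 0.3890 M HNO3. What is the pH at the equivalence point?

n((CH3)3N) = 0.2006 x 0.03277 = 0.006574 mol; V(HNO3) at equivalence = 0.006574/0.3890 = 0.01690 L.
At equivalence the base is fully converted to (CH3)3NH+; total volume = 0.04967 L, so [(CH3)3NH+] = 0.006574/0.04967 = 0.1323 M.
Ka((CH3)3NH+) = Kw/Kb = 1.0e-14 / 6.3 x 10^-5 = 1.59e-10.
[H^+] = sqrt(Ka x [(CH3)3NH+]) = sqrt(1.59e-10 x 0.1323) = 4.58e-6 M.
pH = -log(4.58e-6) = 5.34.

5.34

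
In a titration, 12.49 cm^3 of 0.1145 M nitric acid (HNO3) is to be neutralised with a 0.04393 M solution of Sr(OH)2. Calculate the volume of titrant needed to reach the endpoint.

16.3 mL

n(HNO3) = 0.1145 mol/L x 0.01249 L = 0.001430 mol.
The neutralisation is 2 HNO3 : 1 Sr(OH)2, so n(Sr(OH)2) = 0.001430 x 1/2 = 0.0007151 mol.
V(Sr(OH)2) = 0.0007151 / 0.04393 = 0.01628 L = 16.3 mL.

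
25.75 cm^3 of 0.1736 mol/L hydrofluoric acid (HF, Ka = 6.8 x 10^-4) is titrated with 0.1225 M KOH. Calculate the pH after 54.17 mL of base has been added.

12.43

n(acid) = 0.1736 x 0.02575 = 0.004470 mol; n(KOH) added = 0.1225 x 0.05417 = 0.006636 mol.
Base is in excess by 0.006636 - 0.004470 = 0.002166 mol in a total volume of 0.07992 L.
[OH^-] = 0.002166/0.07992 = 0.02710 M, so pOH = 1.57 and pH = 14.00 - 1.57 = 12.43.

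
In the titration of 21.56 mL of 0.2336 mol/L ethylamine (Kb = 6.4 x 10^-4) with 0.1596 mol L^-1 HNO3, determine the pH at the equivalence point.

5.91

n(C2H5NH2) = 0.2336 x 0.02156 = 0.005036 mol; V(HNO3) at equivalence = 0.005036/0.1596 = 0.03156 L.
At equivalence the base is fully converted to C2H5NH3+; total volume = 0.05312 L, so [C2H5NH3+] = 0.005036/0.05312 = 0.09482 M.
Ka(C2H5NH3+) = Kw/Kb = 1.0e-14 / 6.4 x 10^-4 = 1.56e-11.
[H^+] = sqrt(Ka x [C2H5NH3+]) = sqrt(1.56e-11 x 0.09482) = 1.22e-6 M.
pH = -log(1.22e-6) = 5.91.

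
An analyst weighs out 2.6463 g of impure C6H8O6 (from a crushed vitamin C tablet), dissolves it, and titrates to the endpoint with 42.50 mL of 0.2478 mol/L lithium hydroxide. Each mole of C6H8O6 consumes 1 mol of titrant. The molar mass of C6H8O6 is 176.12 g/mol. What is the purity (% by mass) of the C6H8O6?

n(LiOH) = 0.2478 x 0.04250 = 0.01053 mol.
n(C6H8O6) = 0.01053 / 1 = 0.01053 mol.
mass of C6H8O6 = 0.01053 x 176.12 = 1.855 g.
% purity = 1.855 / 2.6463 x 100 = 70.1%.

70.1%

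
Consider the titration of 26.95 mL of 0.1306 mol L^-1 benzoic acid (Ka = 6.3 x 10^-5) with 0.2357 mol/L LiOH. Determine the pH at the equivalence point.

8.56

n(C6H5COOH) = 0.1306 x 0.02695 = 0.003520 mol; V(LiOH) at equivalence = 0.003520/0.2357 = 0.01493 L.
At equivalence all the acid is converted to C6H5COO-; total volume = 0.02695 + 0.01493 = 0.04188 L, so [C6H5COO-] = 0.003520/0.04188 = 0.08404 M.
Kb = Kw/Ka = 1.0e-14 / 6.3 x 10^-5 = 1.59e-10.
[OH^-] = sqrt(Kb x [C6H5COO-]) = sqrt(1.59e-10 x 0.08404) = 3.65e-6 M.
pOH = 5.44, so pH = 14.00 - 5.44 = 8.56.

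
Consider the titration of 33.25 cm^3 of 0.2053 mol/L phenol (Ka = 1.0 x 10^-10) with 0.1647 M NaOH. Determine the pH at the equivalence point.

n(C6H5OH) = 0.2053 x 0.03325 = 0.006826 mol; V(NaOH) at equivalence = 0.006826/0.1647 = 0.04145 L.
At equivalence all the acid is converted to C6H5O-; total volume = 0.03325 + 0.04145 = 0.07470 L, so [C6H5O-] = 0.006826/0.07470 = 0.09139 M.
Kb = Kw/Ka = 1.0e-14 / 1.0 x 10^-10 = 0.000100.
[OH^-] = sqrt(Kb x [C6H5O-]) = sqrt(0.000100 x 0.09139) = 0.00302 M.
pOH = 2.52, so pH = 14.00 - 2.52 = 11.48.

11.48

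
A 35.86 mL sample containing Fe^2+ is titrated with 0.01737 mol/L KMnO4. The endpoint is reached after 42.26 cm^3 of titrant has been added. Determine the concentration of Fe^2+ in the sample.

0.102 M

n(KMnO4) = 0.01737 x 0.04226 = 0.0007341 mol.
From the balanced equation, 1 mol KMnO4 reacts with 5 mol Fe^2+, so n(Fe^2+) = 0.0007341 x 5/1 = 0.003670 mol.
[Fe^2+] = 0.003670 / 0.03586 L = 0.102 M.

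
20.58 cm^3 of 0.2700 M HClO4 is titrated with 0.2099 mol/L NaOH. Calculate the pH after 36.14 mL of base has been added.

n(acid) = 0.2700 x 0.02058 = 0.005557 mol; n(NaOH) added = 0.2099 x 0.03614 = 0.007586 mol.
Base is in excess by 0.007586 - 0.005557 = 0.002029 mol in a total volume of 0.05672 L.
[OH^-] = 0.002029/0.05672 = 0.03578 M, so pOH = 1.45 and pH = 14.00 - 1.45 = 12.55.

12.55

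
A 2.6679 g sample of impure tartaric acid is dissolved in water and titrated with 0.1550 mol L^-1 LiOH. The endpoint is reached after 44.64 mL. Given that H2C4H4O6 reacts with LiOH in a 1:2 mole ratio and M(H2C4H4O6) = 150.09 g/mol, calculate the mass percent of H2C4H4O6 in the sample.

19.5%

n(LiOH) = 0.1550 x 0.04464 = 0.006919 mol.
n(H2C4H4O6) = 0.006919 / 2 = 0.003460 mol.
mass of H2C4H4O6 = 0.003460 x 150.09 = 0.5193 g.
% purity = 0.5193 / 2.6679 x 100 = 19.5%.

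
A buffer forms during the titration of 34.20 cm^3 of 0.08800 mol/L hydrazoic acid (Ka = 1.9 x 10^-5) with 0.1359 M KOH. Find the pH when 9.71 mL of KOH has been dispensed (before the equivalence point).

4.61

Initial n(HN3) = 0.08800 x 0.03420 = 0.003010 mol.
n(KOH) added = 0.1359 x 0.009710 = 0.001320 mol, converting that many moles of HN3 to N3-.
Remaining n(HN3) = 0.001690 mol; n(N3-) = 0.001320 mol.
By Henderson-Hasselbalch, pH = pKa + log([A^-]/[HA]) = 4.72 + log(0.001320/0.001690) = 4.72 + (-0.11) = 4.61.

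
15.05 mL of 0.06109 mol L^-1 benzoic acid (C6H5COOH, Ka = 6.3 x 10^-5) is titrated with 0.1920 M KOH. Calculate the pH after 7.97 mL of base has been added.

n(acid) = 0.06109 x 0.01505 = 0.0009194 mol; n(KOH) added = 0.1920 x 0.007970 = 0.001530 mol.
Base is in excess by 0.001530 - 0.0009194 = 0.0006108 mol in a total volume of 0.02302 L.
[OH^-] = 0.0006108/0.02302 = 0.02653 M, so pOH = 1.58 and pH = 14.00 - 1.58 = 12.42.

12.42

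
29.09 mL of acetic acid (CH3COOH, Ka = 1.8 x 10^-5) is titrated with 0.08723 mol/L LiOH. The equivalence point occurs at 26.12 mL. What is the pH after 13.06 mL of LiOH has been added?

13.06 mL is exactly half the equivalence volume (26.12/2), i.e. the half-equivalence point.
There, n(HA) = n(A^-), so pH = pKa = -log(1.8 x 10^-5) = 4.74.

4.74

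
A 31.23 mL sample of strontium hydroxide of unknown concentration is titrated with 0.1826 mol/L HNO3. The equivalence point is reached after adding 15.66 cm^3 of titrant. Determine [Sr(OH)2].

0.0458 M

n(HNO3) delivered = 0.1826 x 0.01566 = 0.002860 mol.
The reaction is 1 Sr(OH)2 + 2 HNO3, so n(Sr(OH)2) = 0.002860 x 1/2 = 0.001430 mol.
[Sr(OH)2] = 0.001430 mol / 0.03123 L = 0.0458 M.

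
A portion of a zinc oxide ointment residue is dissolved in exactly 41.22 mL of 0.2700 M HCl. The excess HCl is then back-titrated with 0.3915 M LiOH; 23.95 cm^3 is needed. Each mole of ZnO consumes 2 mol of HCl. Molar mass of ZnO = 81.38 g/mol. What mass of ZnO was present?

0.0713 g

Total n(HCl) added = 0.2700 x 0.04122 = 0.01113 mol.
n(LiOH) used = 0.3915 x 0.02395 = 0.009376 mol, which equals the excess n(HCl).
So n(HCl) consumed by the sample = 0.01113 - 0.009376 = 0.001753 mol.
n(ZnO) = 0.001753 / 2 = 0.0008765 mol.
mass = 0.0008765 mol x 81.38 g/mol = 0.0713 g.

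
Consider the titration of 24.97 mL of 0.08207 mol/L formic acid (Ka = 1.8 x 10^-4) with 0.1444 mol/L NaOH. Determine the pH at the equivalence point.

8.23

n(HCOOH) = 0.08207 x 0.02497 = 0.002049 mol; V(NaOH) at equivalence = 0.002049/0.1444 = 0.01419 L.
At equivalence all the acid is converted to HCOO-; total volume = 0.02497 + 0.01419 = 0.03916 L, so [HCOO-] = 0.002049/0.03916 = 0.05233 M.
Kb = Kw/Ka = 1.0e-14 / 1.8 x 10^-4 = 5.56e-11.
[OH^-] = sqrt(Kb x [HCOO-]) = sqrt(5.56e-11 x 0.05233) = 1.71e-6 M.
pOH = 5.77, so pH = 14.00 - 5.77 = 8.23.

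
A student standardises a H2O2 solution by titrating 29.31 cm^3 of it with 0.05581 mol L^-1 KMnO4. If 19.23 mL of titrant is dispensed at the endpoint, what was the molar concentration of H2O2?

0.0915 M

n(KMnO4) = 0.05581 x 0.01923 = 0.001073 mol.
From the balanced equation, 2 mol KMnO4 reacts with 5 mol H2O2, so n(H2O2) = 0.001073 x 5/2 = 0.002683 mol.
[H2O2] = 0.002683 / 0.02931 L = 0.0915 M.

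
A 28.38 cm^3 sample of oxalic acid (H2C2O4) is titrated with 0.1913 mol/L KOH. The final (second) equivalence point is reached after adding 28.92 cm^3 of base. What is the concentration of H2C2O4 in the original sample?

0.0975 M

n(KOH) = 0.1913 x 0.02892 = 0.005532 mol.
At the final (second) equivalence point, 2 mol OH^- react per mol H2C2O4, so n(H2C2O4) = 0.005532 / 2 = 0.002766 mol.
[H2C2O4] = 0.002766 / 0.02838 L = 0.0975 M.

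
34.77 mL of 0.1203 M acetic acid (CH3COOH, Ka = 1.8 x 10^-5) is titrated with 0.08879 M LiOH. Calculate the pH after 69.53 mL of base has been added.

12.28

n(acid) = 0.1203 x 0.03477 = 0.004183 mol; n(LiOH) added = 0.08879 x 0.06953 = 0.006174 mol.
Base is in excess by 0.006174 - 0.004183 = 0.001991 mol in a total volume of 0.1043 L.
[OH^-] = 0.001991/0.1043 = 0.01909 M, so pOH = 1.72 and pH = 14.00 - 1.72 = 12.28.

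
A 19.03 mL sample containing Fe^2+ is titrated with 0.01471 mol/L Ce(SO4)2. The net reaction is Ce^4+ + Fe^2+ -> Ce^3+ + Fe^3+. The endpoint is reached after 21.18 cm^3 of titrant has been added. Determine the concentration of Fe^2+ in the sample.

0.0164 M

n(Ce(SO4)2) = 0.01471 x 0.02118 = 0.0003116 mol.
From the balanced equation, 1 mol Ce(SO4)2 reacts with 1 mol Fe^2+, so n(Fe^2+) = 0.0003116 x 1/1 = 0.0003116 mol.
[Fe^2+] = 0.0003116 / 0.01903 L = 0.0164 M.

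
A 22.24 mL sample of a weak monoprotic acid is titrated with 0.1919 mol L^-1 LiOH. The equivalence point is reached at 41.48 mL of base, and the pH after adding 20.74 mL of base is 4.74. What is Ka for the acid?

1.8 x 10^-5

20.74 mL is half of the equivalence volume, so this is the half-equivalence point where [HA] = [A^-].
At half-equivalence pH = pKa, so pKa = 4.74.
Ka = 10^(-4.74) = 1.8 x 10^-5.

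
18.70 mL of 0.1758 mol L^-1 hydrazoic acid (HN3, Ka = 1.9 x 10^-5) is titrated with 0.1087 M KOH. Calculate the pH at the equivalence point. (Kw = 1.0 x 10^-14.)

n(HN3) = 0.1758 x 0.01870 = 0.003287 mol; V(KOH) at equivalence = 0.003287/0.1087 = 0.03024 L.
At equivalence all the acid is converted to N3-; total volume = 0.01870 + 0.03024 = 0.04894 L, so [N3-] = 0.003287/0.04894 = 0.06717 M.
Kb = Kw/Ka = 1.0e-14 / 1.9 x 10^-5 = 5.26e-10.
[OH^-] = sqrt(Kb x [N3-]) = sqrt(5.26e-10 x 0.06717) = 5.95e-6 M.
pOH = 5.23, so pH = 14.00 - 5.23 = 8.77.

8.77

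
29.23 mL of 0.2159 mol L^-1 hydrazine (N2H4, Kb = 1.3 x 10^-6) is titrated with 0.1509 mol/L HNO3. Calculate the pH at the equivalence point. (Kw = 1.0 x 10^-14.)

4.58

n(N2H4) = 0.2159 x 0.02923 = 0.006311 mol; V(HNO3) at equivalence = 0.006311/0.1509 = 0.04182 L.
At equivalence the base is fully converted to N2H5+; total volume = 0.07105 L, so [N2H5+] = 0.006311/0.07105 = 0.08882 M.
Ka(N2H5+) = Kw/Kb = 1.0e-14 / 1.3 x 10^-6 = 7.69e-9.
[H^+] = sqrt(Ka x [N2H5+]) = sqrt(7.69e-9 x 0.08882) = 2.61e-5 M.
pH = -log(2.61e-5) = 4.58.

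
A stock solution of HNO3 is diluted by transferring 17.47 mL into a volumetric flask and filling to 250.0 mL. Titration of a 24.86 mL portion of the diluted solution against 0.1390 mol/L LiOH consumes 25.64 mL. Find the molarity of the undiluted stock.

2.05 M

n(LiOH) = 0.1390 x 0.02564 = 0.003564 mol.
n(HNO3) in the aliquot = 0.003564 mol.
[diluted HNO3] = 0.003564 / 0.02486 = 0.1434 M.
Dilution factor = 250.0/17.47 = 14.31, so [stock] = 0.1434 x 14.31 = 2.05 M.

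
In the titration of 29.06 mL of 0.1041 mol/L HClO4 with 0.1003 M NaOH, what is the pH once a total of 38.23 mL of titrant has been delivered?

n(acid) = 0.1041 x 0.02906 = 0.003025 mol; n(NaOH) added = 0.1003 x 0.03823 = 0.003834 mol.
Base is in excess by 0.003834 - 0.003025 = 0.0008093 mol in a total volume of 0.06729 L.
[OH^-] = 0.0008093/0.06729 = 0.01203 M, so pOH = 1.92 and pH = 14.00 - 1.92 = 12.08.

12.08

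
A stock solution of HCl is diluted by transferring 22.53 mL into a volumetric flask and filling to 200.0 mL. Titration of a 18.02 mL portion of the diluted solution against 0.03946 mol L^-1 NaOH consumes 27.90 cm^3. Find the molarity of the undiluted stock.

0.542 M

n(NaOH) = 0.03946 x 0.02790 = 0.001101 mol.
n(HCl) in the aliquot = 0.001101 mol.
[diluted HCl] = 0.001101 / 0.01802 = 0.06110 M.
Dilution factor = 200.0/22.53 = 8.877, so [stock] = 0.06110 x 8.877 = 0.542 M.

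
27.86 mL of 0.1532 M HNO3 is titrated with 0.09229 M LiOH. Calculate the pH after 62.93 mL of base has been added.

12.23

n(acid) = 0.1532 x 0.02786 = 0.004268 mol; n(LiOH) added = 0.09229 x 0.06293 = 0.005808 mol.
Base is in excess by 0.005808 - 0.004268 = 0.001540 mol in a total volume of 0.09079 L.
[OH^-] = 0.001540/0.09079 = 0.01696 M, so pOH = 1.77 and pH = 14.00 - 1.77 = 12.23.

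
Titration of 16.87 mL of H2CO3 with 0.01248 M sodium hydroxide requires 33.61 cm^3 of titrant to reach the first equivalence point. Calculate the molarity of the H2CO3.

n(NaOH) = 0.01248 x 0.03361 = 0.0004195 mol.
At the first equivalence point, 1 mol OH^- react per mol H2CO3, so n(H2CO3) = 0.0004195 / 1 = 0.0004195 mol.
[H2CO3] = 0.0004195 / 0.01687 L = 0.0249 M.

0.0249 M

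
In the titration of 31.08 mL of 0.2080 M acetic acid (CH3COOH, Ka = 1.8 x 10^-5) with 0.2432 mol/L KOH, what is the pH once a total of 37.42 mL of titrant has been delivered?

12.59

n(acid) = 0.2080 x 0.03108 = 0.006465 mol; n(KOH) added = 0.2432 x 0.03742 = 0.009101 mol.
Base is in excess by 0.009101 - 0.006465 = 0.002636 mol in a total volume of 0.06850 L.
[OH^-] = 0.002636/0.06850 = 0.03848 M, so pOH = 1.41 and pH = 14.00 - 1.41 = 12.59.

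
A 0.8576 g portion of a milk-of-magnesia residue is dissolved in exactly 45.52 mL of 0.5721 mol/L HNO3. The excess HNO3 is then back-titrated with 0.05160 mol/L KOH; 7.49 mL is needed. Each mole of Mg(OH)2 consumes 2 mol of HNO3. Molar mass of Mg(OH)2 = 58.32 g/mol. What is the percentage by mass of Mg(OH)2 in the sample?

Total n(HNO3) added = 0.5721 x 0.04552 = 0.02604 mol.
n(KOH) used = 0.05160 x 0.007490 = 0.0003865 mol, which equals the excess n(HNO3).
So n(HNO3) consumed by the sample = 0.02604 - 0.0003865 = 0.02566 mol.
n(Mg(OH)2) = 0.02566 / 2 = 0.01283 mol.
mass Mg(OH)2 = 0.01283 x 58.32 = 0.7481 g, so %Mg(OH)2 = 0.7481/0.8576 x 100 = 87.2%.

87.2%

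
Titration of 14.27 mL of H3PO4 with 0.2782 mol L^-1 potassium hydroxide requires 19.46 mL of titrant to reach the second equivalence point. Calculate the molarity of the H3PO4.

0.190 M

n(KOH) = 0.2782 x 0.01946 = 0.005414 mol.
At the second equivalence point, 2 mol OH^- react per mol H3PO4, so n(H3PO4) = 0.005414 / 2 = 0.002707 mol.
[H3PO4] = 0.002707 / 0.01427 L = 0.190 M.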